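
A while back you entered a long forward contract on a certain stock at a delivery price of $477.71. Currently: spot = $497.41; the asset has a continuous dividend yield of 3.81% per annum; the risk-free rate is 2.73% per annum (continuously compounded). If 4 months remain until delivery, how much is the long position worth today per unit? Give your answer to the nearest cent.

Current fair forward for the remaining 4 months: F = S·e^((r − q)·T), (r − q) = 0.0273 − 0.0381 = -0.0108
F = 497.41 · e^(-0.0108 × 4/12) = 497.41 × 0.996406 = 495.6223
Value of long forward = (F − K)·e^(−rT) = (495.6223 − 477.71) · e^(−0.0273·4/12)
= 17.9123 × 0.990941 = 17.75

$17.75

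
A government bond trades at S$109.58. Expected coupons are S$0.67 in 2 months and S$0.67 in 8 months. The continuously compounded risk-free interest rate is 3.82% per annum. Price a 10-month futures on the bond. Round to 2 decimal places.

S$111.76

PV(coupons) I = 0.67·e^(−0.0382·2/12) + 0.67·e^(−0.0382·8/12)
I = 0.6657 + 0.6532 = 1.3189
F = (S − I)·e^(rT) = (109.58 − 1.3189) · e^(0.0382·10/12)
= 108.2611 · e^0.031833 = 108.2611 × 1.032345 = S$111.76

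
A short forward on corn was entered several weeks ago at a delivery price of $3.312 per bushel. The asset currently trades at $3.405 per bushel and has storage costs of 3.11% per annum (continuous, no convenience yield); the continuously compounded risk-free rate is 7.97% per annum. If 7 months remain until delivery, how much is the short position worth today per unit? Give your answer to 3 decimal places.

-$0.306 per bushel

Current fair forward for the remaining 7 months: F = S·e^((r + u)·T), (r + u) = 0.0797 + 0.0311 = 0.1108
F = 3.405 · e^(0.1108 × 7/12) = 3.405 × 1.066768 = 3.6323
Value of long forward = (F − K)·e^(−rT) = (3.6323 − 3.312) · e^(−0.0797·7/12)
= 0.3203 × 0.954573 = 0.306
Short position value = −(long value) = -$0.306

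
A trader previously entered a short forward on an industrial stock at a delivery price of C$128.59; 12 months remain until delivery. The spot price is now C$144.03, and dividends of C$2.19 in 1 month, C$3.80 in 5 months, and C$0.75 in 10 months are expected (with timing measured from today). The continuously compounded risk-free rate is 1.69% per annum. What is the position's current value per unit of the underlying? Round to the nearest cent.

-C$10.90

PV(remaining dividends) I = 2.19·e^(−0.0169·1/12) + 3.80·e^(−0.0169·5/12) + 0.75·e^(−0.0169·10/12) = 6.6998
Current forward F = (S − I)·e^(rT) = (144.03 − 6.6998)·e^(0.0169·12/12) = 137.3302 × 1.017044 = 139.6709
Value (long) = (F − K)·e^(−rT) = (139.6709 − 128.59) × 0.983242 = 10.8952
Short position value = −(long value) = -C$10.90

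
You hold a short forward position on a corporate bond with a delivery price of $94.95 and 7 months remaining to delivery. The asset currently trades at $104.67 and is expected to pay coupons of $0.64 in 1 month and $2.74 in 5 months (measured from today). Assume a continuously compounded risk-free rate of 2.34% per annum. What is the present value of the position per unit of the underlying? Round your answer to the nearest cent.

PV(remaining coupons) I = 0.64·e^(−0.0234·1/12) + 2.74·e^(−0.0234·5/12) = 3.3522
Current forward F = (S − I)·e^(rT) = (104.67 − 3.3522)·e^(0.0234·7/12) = 101.3178 × 1.013744 = 102.7103
Value (long) = (F − K)·e^(−rT) = (102.7103 − 94.95) × 0.986443 = 7.6551
Short position value = −(long value) = -$7.66

-$7.66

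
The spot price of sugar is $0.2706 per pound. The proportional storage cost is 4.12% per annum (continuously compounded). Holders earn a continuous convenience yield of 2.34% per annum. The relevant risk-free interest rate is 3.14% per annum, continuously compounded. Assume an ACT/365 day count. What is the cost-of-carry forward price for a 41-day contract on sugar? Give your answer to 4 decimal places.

Net carry = r + u − y = 0.0314 + 0.0412 − 0.0234 = 0.0492
F = S·e^((r+u−y)T) = 0.2706 · e^(0.0492 × 41/365) = 0.2706 · e^0.005527
= 0.2706 × 1.005542 = $0.2721 per pound

$0.2721 per pound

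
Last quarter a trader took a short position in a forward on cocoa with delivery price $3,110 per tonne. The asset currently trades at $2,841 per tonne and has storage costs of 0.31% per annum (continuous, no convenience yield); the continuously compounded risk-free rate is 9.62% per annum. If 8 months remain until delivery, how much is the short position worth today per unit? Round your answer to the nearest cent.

Current fair forward for the remaining 8 months: F = S·e^((r + u)·T), (r + u) = 0.0962 + 0.0031 = 0.0993
F = 2841 · e^(0.0993 × 8/12) = 2841 × 1.06844038 = 3035.4391
Value of long forward = (F − K)·e^(−rT) = (3035.4391 − 3110) · e^(−0.0962·8/12)
= -74.5609 × 0.93787994 = -69.93
Short position value = −(long value) = $69.93

$69.93 per tonne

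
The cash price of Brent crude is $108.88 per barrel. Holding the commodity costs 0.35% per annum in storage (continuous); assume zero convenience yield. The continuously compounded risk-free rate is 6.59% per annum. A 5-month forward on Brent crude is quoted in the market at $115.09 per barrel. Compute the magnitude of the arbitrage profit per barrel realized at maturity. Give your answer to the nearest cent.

Fair forward: F* = S·e^(carry·T), with carry = (r + u) = 0.0659 + 0.0035 = 0.0694
F* = 108.88 · e^(0.0694 × 5/12) = 108.88 · e^0.028917 = 108.88 × 1.029339 = $112.0744
Market $115.09 > fair $112.0744: forward overpriced → cash-and-carry (buy spot, short the forward).
At maturity, profit = |F_mkt − F*| = |115.09 − 112.0744| = $3.02 per barrel

$3.02 per barrel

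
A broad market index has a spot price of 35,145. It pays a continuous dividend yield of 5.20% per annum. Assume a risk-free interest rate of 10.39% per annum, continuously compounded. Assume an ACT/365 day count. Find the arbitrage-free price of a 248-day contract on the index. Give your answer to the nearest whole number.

F = S·e^((r − q)T) = 35145 · e^((0.1039 − 0.0520) × 248/365)
= 35145 · e^0.035264 = 35145 × 1.035893
F = 36,406

36,406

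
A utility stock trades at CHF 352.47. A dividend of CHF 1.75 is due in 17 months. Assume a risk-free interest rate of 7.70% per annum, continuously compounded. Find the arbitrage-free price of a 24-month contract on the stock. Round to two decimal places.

PV(dividends) I = 1.75·e^(−0.0770·17/12)
I = 1.5691
F = (S − I)·e^(rT) = (352.47 − 1.5691) · e^(0.0770·24/12)
= 350.9009 · e^0.154000 = 350.9009 × 1.166491 = CHF 409.32

CHF 409.32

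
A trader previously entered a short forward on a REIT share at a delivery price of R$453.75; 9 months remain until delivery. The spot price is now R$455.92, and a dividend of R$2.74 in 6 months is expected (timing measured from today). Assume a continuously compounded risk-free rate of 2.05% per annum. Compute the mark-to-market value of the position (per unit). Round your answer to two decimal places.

-R$6.38

PV(remaining dividends) I = 2.74·e^(−0.0205·6/12) = 2.7121
Current forward F = (S − I)·e^(rT) = (455.92 − 2.7121)·e^(0.0205·9/12) = 453.2079 × 1.015494 = 460.2299
Value (long) = (F − K)·e^(−rT) = (460.2299 − 453.75) × 0.984743 = 6.3810
Short position value = −(long value) = -R$6.38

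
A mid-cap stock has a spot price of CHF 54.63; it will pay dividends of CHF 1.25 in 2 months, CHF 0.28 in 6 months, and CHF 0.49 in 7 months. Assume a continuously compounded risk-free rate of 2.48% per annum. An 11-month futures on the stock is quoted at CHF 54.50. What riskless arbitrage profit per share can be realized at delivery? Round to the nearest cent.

CHF 0.66 per share

PV(dividends) I = 1.25·e^(−0.0248·2/12) + 0.28·e^(−0.0248·6/12) + 0.49·e^(−0.0248·7/12) = 2.0044
Fair futures F* = (S − I)·e^(rT) = (54.63 − 2.0044)·e^0.022733 = 52.6256 × 1.022993 = 53.8356
Market CHF 54.50 > fair 53.8356: forward overpriced → cash-and-carry (borrow at r, buy the stock and collect the dividends, short the forward).
Profit at T = |F_mkt − F*| = |54.50 − 53.8356| = CHF 0.66 per share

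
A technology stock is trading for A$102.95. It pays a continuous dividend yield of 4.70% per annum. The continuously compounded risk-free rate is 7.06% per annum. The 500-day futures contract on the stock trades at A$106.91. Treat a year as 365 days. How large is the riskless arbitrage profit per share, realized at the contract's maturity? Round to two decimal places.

A$0.58 per share

Fair futures: F* = S·e^(carry·T), with carry = (r − q) = 0.0706 − 0.0470 = 0.0236
F* = 102.95 · e^(0.0236 × 500/365) = 102.95 · e^0.032329 = 102.95 × 1.032857 = A$106.3326
Market A$106.91 > fair A$106.3326: forward overpriced → cash-and-carry (buy spot, short the forward).
At maturity, profit = |F_mkt − F*| = |106.91 − 106.3326| = A$0.58 per share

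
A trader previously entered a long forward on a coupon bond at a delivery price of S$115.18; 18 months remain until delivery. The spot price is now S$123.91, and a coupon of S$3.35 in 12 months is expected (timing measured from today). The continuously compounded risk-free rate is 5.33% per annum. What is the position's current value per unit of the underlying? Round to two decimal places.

S$14.40

PV(remaining coupons) I = 3.35·e^(−0.0533·12/12) = 3.1761
Current forward F = (S − I)·e^(rT) = (123.91 − 3.1761)·e^(0.0533·18/12) = 120.7339 × 1.083233 = 130.7829
Value (long) = (F − K)·e^(−rT) = (130.7829 − 115.18) × 0.923163 = 14.4040
Value = S$14.40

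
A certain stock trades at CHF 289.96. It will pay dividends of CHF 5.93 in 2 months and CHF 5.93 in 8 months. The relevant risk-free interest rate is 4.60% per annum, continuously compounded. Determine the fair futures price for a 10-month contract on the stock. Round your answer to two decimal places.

CHF 289.20

PV(dividends) I = 5.93·e^(−0.0460·2/12) + 5.93·e^(−0.0460·8/12)
I = 5.8847 + 5.7509 = 11.6356
F = (S − I)·e^(rT) = (289.96 − 11.6356) · e^(0.0460·10/12)
= 278.3244 · e^0.038333 = 278.3244 × 1.039077 = CHF 289.20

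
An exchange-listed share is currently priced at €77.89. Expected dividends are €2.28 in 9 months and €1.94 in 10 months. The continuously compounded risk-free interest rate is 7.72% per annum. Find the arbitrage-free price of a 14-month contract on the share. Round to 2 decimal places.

PV(dividends) I = 2.28·e^(−0.0772·9/12) + 1.94·e^(−0.0772·10/12)
I = 2.1517 + 1.8191 = 3.9708
F = (S − I)·e^(rT) = (77.89 − 3.9708) · e^(0.0772·14/12)
= 73.9192 · e^0.090067 = 73.9192 × 1.094248 = €80.89

€80.89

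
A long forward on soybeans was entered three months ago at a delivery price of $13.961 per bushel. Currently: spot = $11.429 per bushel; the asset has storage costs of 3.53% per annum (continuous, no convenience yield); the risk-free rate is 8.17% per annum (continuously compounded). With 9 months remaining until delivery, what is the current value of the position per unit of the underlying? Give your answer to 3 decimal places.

Current fair forward for the remaining 9 months: F = S·e^((r + u)·T), (r + u) = 0.0817 + 0.0353 = 0.1170
F = 11.429 · e^(0.1170 × 9/12) = 11.429 × 1.091715 = 12.4772
Value of long forward = (F − K)·e^(−rT) = (12.4772 − 13.961) · e^(−0.0817·9/12)
= -1.4838 × 0.940565 = -1.396

-$1.396 per bushel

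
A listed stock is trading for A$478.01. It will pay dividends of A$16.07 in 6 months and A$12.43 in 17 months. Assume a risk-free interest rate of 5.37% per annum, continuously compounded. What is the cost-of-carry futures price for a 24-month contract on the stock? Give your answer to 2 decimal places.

PV(dividends) I = 16.07·e^(−0.0537·6/12) + 12.43·e^(−0.0537·17/12)
I = 15.6443 + 11.5195 = 27.1638
F = (S − I)·e^(rT) = (478.01 − 27.1638) · e^(0.0537·24/12)
= 450.8462 · e^0.107400 = 450.8462 × 1.113380 = A$501.96

A$501.96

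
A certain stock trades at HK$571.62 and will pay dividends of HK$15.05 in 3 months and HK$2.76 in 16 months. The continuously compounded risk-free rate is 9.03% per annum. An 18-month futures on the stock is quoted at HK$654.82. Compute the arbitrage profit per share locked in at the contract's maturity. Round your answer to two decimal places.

PV(dividends) I = 15.05·e^(−0.0903·3/12) + 2.76·e^(−0.0903·16/12) = 17.1610
Fair futures F* = (S − I)·e^(rT) = (571.62 − 17.1610)·e^0.135450 = 554.4590 × 1.145052 = 634.8844
Market HK$654.82 > fair 634.8844: forward overpriced → cash-and-carry (borrow at r, buy the stock and collect the dividends, short the forward).
Profit at T = |F_mkt − F*| = |654.82 − 634.8844| = HK$19.94 per share

HK$19.94 per share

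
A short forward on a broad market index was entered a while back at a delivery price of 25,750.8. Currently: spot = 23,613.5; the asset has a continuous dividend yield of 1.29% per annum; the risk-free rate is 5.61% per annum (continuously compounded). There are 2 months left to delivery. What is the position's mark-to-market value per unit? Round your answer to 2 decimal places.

1948.37

Current fair forward for the remaining 2 months: F = S·e^((r − q)·T), (r − q) = 0.0561 − 0.0129 = 0.0432
F = 23613.5 · e^(0.0432 × 2/12) = 23613.5 × 1.00722598 = 23784.1307
Value of long forward = (F − K)·e^(−rT) = (23784.1307 − 25750.8) · e^(−0.0561·2/12)
= -1966.6693 × 0.99069358 = -1948.37
Short position value = −(long value) = 1948.37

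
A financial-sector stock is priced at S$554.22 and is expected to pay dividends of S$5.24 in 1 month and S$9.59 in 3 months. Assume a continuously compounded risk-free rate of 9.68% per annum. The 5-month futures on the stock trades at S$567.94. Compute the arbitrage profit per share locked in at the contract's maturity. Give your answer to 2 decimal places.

PV(dividends) I = 5.24·e^(−0.0968·1/12) + 9.59·e^(−0.0968·3/12) = 14.5586
Fair futures F* = (S − I)·e^(rT) = (554.22 − 14.5586)·e^0.040333 = 539.6614 × 1.041157 = 561.8722
Market S$567.94 > fair 561.8722: forward overpriced → cash-and-carry (borrow at r, buy the stock and collect the dividends, short the forward).
Profit at T = |F_mkt − F*| = |567.94 − 561.8722| = S$6.07 per share

S$6.07 per share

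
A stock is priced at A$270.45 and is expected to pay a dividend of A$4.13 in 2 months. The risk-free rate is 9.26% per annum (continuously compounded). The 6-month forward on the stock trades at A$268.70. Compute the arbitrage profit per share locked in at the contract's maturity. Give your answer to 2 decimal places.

PV(dividends) I = 4.13·e^(−0.0926·2/12) = 4.0667
Fair forward F* = (S − I)·e^(rT) = (270.45 − 4.0667)·e^0.046300 = 266.3833 × 1.047389 = 279.0069
Market A$268.70 < fair 279.0069: forward underpriced → reverse cash-and-carry (short the stock, invest proceeds at r, pay the dividends, go long the forward).
Profit at T = |F_mkt − F*| = |268.70 − 279.0069| = A$10.31 per share

A$10.31 per share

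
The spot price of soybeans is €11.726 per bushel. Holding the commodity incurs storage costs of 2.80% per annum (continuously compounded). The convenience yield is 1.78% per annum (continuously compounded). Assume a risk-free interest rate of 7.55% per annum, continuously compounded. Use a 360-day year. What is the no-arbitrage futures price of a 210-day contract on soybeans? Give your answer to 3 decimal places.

Net carry = r + u − y = 0.0755 + 0.0280 − 0.0178 = 0.0857
F = S·e^((r+u−y)T) = 11.726 · e^(0.0857 × 210/360) = 11.726 · e^0.049992
= 11.726 × 1.051263 = €12.327 per bushel

€12.327 per bushel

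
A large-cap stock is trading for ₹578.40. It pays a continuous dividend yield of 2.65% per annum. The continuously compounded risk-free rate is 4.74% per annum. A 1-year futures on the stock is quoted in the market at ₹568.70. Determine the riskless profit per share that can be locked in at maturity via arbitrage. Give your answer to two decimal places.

₹21.92 per share

Fair futures: F* = S·e^(carry·T), with carry = (r − q) = 0.0474 − 0.0265 = 0.0209
F* = 578.40 · e^(0.0209 × 12/12) = 578.40 · e^0.020900 = 578.40 × 1.021120 = ₹590.6158
Market ₹568.70 < fair ₹590.6158: forward underpriced → reverse cash-and-carry (short spot, go long the forward).
At maturity, profit = |F_mkt − F*| = |568.70 − 590.6158| = ₹21.92 per share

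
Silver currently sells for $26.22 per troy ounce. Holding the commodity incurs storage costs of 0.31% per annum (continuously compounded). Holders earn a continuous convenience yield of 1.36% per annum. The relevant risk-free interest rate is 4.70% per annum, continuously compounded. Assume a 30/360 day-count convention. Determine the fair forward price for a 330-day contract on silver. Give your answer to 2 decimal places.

$27.11 per troy ounce

Net carry = r + u − y = 0.0470 + 0.0031 − 0.0136 = 0.0365
F = S·e^((r+u−y)T) = 26.22 · e^(0.0365 × 330/360) = 26.22 · e^0.033458
= 26.22 × 1.034024 = $27.11 per troy ounce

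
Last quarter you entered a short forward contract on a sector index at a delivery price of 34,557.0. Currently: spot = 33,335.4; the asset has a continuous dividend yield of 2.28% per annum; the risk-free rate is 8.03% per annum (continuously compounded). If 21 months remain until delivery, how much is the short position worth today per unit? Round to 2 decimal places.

Current fair forward for the remaining 21 months: F = S·e^((r − q)·T), (r − q) = 0.0803 − 0.0228 = 0.0575
F = 33335.4 · e^(0.0575 × 21/12) = 33335.4 × 1.10586187 = 36864.3478
Value of long forward = (F − K)·e^(−rT) = (36864.3478 − 34557.0) · e^(−0.0803·21/12)
= 2307.3478 × 0.86890194 = 2004.86
Short position value = −(long value) = -2004.86

-2004.86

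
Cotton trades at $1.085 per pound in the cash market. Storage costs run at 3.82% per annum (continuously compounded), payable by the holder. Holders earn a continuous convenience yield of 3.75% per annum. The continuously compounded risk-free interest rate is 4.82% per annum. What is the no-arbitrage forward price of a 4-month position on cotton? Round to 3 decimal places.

$1.103 per pound

Net carry = r + u − y = 0.0482 + 0.0382 − 0.0375 = 0.0489
F = S·e^((r+u−y)T) = 1.085 · e^(0.0489 × 4/12) = 1.085 · e^0.016300
= 1.085 × 1.016434 = $1.103 per pound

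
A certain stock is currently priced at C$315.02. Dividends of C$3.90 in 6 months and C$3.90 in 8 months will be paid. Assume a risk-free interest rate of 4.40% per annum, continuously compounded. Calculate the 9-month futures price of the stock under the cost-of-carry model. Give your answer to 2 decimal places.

PV(dividends) I = 3.90·e^(−0.0440·6/12) + 3.90·e^(−0.0440·8/12)
I = 3.8151 + 3.7873 = 7.6024
F = (S − I)·e^(rT) = (315.02 − 7.6024) · e^(0.0440·9/12)
= 307.4176 · e^0.033000 = 307.4176 × 1.033551 = C$317.73

C$317.73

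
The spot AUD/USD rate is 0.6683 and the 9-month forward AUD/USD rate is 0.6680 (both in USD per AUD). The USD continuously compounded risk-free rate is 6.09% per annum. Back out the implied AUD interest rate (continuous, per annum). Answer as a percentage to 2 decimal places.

F = S·e^((r_USD − r_AUD)T) ⇒ r_AUD = r_USD − ln(F/S)/T
ln(0.6680/0.6683) = -0.000449; /(9/12) = -0.000599
r_AUD = 0.0609 + 0.000599 = 0.061499
r_AUD = 6.15%

6.15%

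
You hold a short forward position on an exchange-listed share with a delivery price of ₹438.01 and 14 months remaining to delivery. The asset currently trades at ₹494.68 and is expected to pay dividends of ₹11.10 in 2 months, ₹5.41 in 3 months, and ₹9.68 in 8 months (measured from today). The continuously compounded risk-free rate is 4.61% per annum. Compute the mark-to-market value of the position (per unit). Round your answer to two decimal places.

-₹53.86

PV(remaining dividends) I = 11.10·e^(−0.0461·2/12) + 5.41·e^(−0.0461·3/12) + 9.68·e^(−0.0461·8/12) = 25.7501
Current forward F = (S − I)·e^(rT) = (494.68 − 25.7501)·e^(0.0461·14/12) = 468.9299 × 1.055256 = 494.8411
Value (long) = (F − K)·e^(−rT) = (494.8411 − 438.01) × 0.947637 = 53.8553
Short position value = −(long value) = -₹53.86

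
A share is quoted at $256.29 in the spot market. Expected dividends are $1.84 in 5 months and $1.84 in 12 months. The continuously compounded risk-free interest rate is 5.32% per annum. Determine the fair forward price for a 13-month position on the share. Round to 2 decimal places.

PV(dividends) I = 1.84·e^(−0.0532·5/12) + 1.84·e^(−0.0532·12/12)
I = 1.7997 + 1.7447 = 3.5444
F = (S − I)·e^(rT) = (256.29 − 3.5444) · e^(0.0532·13/12)
= 252.7456 · e^0.057633 = 252.7456 × 1.059326 = $267.74

$267.74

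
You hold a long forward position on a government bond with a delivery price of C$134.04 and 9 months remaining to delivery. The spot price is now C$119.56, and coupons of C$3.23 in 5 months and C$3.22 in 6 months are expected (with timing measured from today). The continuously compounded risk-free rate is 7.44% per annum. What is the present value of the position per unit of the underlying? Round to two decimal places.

-C$13.44

PV(remaining coupons) I = 3.23·e^(−0.0744·5/12) + 3.22·e^(−0.0744·6/12) = 6.2338
Current forward F = (S − I)·e^(rT) = (119.56 − 6.2338)·e^(0.0744·9/12) = 113.3262 × 1.057386 = 119.8295
Value (long) = (F − K)·e^(−rT) = (119.8295 − 134.04) × 0.945728 = -13.4393
Value = -C$13.44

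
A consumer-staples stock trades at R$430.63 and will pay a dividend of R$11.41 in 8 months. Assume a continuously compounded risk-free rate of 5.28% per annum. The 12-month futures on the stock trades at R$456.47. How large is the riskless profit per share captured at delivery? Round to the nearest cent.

PV(dividends) I = 11.41·e^(−0.0528·8/12) = 11.0154
Fair futures F* = (S − I)·e^(rT) = (430.63 − 11.0154)·e^0.052800 = 419.6146 × 1.054219 = 442.3657
Market R$456.47 > fair 442.3657: forward overpriced → cash-and-carry (borrow at r, buy the stock and collect the dividends, short the forward).
Profit at T = |F_mkt − F*| = |456.47 − 442.3657| = R$14.10 per share

R$14.10 per share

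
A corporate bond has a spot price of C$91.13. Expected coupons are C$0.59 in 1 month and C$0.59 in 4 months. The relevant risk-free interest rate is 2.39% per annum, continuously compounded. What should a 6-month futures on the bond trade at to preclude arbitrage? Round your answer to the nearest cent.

C$91.04

PV(coupons) I = 0.59·e^(−0.0239·1/12) + 0.59·e^(−0.0239·4/12)
I = 0.5888 + 0.5853 = 1.1741
F = (S − I)·e^(rT) = (91.13 − 1.1741) · e^(0.0239·6/12)
= 89.9559 · e^0.011950 = 89.9559 × 1.012022 = C$91.04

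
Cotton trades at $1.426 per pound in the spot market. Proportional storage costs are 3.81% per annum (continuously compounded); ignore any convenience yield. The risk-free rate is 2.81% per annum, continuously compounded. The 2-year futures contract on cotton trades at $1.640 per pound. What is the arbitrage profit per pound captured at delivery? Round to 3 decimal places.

Fair futures: F* = S·e^(carry·T), with carry = (r + u) = 0.0281 + 0.0381 = 0.0662
F* = 1.426 · e^(0.0662 × 2) = 1.426 · e^0.132400 = 1.426 × 1.141565 = $1.6279
Market $1.640 > fair $1.6279: forward overpriced → cash-and-carry (buy spot, short the forward).
At maturity, profit = |F_mkt − F*| = |1.640 − 1.6279| = $0.012 per pound

$0.012 per pound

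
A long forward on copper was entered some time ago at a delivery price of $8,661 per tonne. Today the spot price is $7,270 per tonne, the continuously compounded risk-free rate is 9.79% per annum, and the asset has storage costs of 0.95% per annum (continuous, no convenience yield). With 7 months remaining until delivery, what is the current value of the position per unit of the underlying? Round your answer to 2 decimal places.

-$869.84 per tonne

Current fair forward for the remaining 7 months: F = S·e^((r + u)·T), (r + u) = 0.0979 + 0.0095 = 0.1074
F = 7270 · e^(0.1074 × 7/12) = 7270 × 1.06465415 = 7740.0357
Value of long forward = (F − K)·e^(−rT) = (7740.0357 − 8661) · e^(−0.0979·7/12)
= -920.9643 × 0.94449174 = -869.84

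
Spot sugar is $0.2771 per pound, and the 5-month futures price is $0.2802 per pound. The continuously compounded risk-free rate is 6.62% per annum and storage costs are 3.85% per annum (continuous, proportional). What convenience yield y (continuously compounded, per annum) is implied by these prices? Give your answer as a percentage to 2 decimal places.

7.80%

F = S·e^((r+u−y)T) ⇒ (r+u−y) = ln(F/S)/T
ln(0.2802/0.2771) = 0.011125; /T ⇒ 0.026700
y = r + u − ln(F/S)/T = 0.0662 + 0.0385 − 0.026700 = 0.078000
y = 7.80%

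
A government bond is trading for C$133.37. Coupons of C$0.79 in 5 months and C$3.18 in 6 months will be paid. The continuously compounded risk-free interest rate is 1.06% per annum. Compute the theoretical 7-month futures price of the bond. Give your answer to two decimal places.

C$130.22

PV(coupons) I = 0.79·e^(−0.0106·5/12) + 3.18·e^(−0.0106·6/12)
I = 0.7865 + 3.1632 = 3.9497
F = (S − I)·e^(rT) = (133.37 − 3.9497) · e^(0.0106·7/12)
= 129.4203 · e^0.006183 = 129.4203 × 1.006202 = C$130.22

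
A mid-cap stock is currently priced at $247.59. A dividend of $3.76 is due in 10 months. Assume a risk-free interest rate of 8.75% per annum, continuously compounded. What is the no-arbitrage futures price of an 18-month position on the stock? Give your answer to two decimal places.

$278.33

PV(dividends) I = 3.76·e^(−0.0875·10/12)
I = 3.4956
F = (S − I)·e^(rT) = (247.59 − 3.4956) · e^(0.0875·18/12)
= 244.0944 · e^0.131250 = 244.0944 × 1.140253 = $278.33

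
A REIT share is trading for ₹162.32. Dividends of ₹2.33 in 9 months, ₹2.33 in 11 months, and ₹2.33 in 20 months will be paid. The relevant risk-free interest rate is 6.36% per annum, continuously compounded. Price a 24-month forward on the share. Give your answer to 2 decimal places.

PV(dividends) I = 2.33·e^(−0.0636·9/12) + 2.33·e^(−0.0636·11/12) + 2.33·e^(−0.0636·20/12)
I = 2.2215 + 2.1980 + 2.0957 = 6.5152
F = (S − I)·e^(rT) = (162.32 − 6.5152) · e^(0.0636·24/12)
= 155.8048 · e^0.127200 = 155.8048 × 1.135644 = ₹176.94

₹176.94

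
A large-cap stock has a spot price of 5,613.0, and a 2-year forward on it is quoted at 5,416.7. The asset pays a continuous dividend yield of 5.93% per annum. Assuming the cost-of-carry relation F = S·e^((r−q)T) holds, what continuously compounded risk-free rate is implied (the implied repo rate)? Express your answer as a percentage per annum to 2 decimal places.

From F = S·e^((r−q)T): (r − q) = ln(F/S)/T
ln(5416.7/5613.0) = ln(0.965028) = -0.035598
(r − q) = -0.035598 / (2) = -0.017799
r = ln(F/S)/T + q = -0.017799 + 0.0593 = 0.041501
r = 4.15%

4.15%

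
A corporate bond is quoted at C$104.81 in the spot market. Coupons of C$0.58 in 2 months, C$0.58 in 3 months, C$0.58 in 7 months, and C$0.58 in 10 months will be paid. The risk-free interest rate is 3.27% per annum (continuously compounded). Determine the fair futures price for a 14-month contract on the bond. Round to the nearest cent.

PV(coupons) I = 0.58·e^(−0.0327·2/12) + 0.58·e^(−0.0327·3/12) + 0.58·e^(−0.0327·7/12) + 0.58·e^(−0.0327·10/12)
I = 0.5768 + 0.5753 + 0.5690 + 0.5644 = 2.2855
F = (S − I)·e^(rT) = (104.81 − 2.2855) · e^(0.0327·14/12)
= 102.5245 · e^0.038150 = 102.5245 × 1.038887 = C$106.51

C$106.51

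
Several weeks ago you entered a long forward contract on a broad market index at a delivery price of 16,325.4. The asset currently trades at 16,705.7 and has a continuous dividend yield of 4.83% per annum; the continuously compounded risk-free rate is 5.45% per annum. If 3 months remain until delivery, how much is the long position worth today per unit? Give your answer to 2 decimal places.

400.72

Current fair forward for the remaining 3 months: F = S·e^((r − q)·T), (r − q) = 0.0545 − 0.0483 = 0.0062
F = 16705.7 · e^(0.0062 × 3/12) = 16705.7 × 1.00155120 = 16731.6139
Value of long forward = (F − K)·e^(−rT) = (16731.6139 − 16325.4) · e^(−0.0545·3/12)
= 406.2139 × 0.98646740 = 400.72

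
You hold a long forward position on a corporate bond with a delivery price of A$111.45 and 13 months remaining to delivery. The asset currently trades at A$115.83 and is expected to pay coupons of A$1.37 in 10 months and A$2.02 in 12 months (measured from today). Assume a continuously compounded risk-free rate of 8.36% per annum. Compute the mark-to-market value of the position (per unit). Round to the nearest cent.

PV(remaining coupons) I = 1.37·e^(−0.0836·10/12) + 2.02·e^(−0.0836·12/12) = 3.1358
Current forward F = (S − I)·e^(rT) = (115.83 − 3.1358)·e^(0.0836·13/12) = 112.6942 × 1.094794 = 123.3769
Value (long) = (F − K)·e^(−rT) = (123.3769 − 111.45) × 0.913413 = 10.8942
Value = A$10.89

A$10.89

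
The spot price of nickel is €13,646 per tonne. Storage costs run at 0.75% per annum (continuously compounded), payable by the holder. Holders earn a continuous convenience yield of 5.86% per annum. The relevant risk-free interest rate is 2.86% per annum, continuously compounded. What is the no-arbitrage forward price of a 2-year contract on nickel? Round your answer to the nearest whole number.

€13,046 per tonne

Net carry = r + u − y = 0.0286 + 0.0075 − 0.0586 = -0.0225
F = S·e^((r+u−y)T) = 13646 · e^(-0.0225 × 2) = 13646 · e^-0.045000
= 13646 × 0.955997 = €13,046 per tonne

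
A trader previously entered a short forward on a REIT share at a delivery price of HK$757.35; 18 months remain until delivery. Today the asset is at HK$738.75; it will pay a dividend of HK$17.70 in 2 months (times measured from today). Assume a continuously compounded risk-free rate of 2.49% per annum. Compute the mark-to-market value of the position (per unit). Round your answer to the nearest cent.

HK$8.46

PV(remaining dividends) I = 17.70·e^(−0.0249·2/12) = 17.6267
Current forward F = (S − I)·e^(rT) = (738.75 − 17.6267)·e^(0.0249·18/12) = 721.1233 × 1.038056 = 748.5664
Value (long) = (F − K)·e^(−rT) = (748.5664 − 757.35) × 0.963339 = -8.4616
Short position value = −(long value) = HK$8.46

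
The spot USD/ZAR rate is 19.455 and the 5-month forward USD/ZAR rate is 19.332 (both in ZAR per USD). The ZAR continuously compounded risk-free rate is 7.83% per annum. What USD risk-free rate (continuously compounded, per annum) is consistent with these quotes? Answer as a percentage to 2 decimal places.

F = S·e^((r_ZAR − r_USD)T) ⇒ r_USD = r_ZAR − ln(F/S)/T
ln(19.332/19.455) = -0.006342; /(5/12) = -0.015221
r_USD = 0.0783 + 0.015221 = 0.093521
r_USD = 9.35%

9.35%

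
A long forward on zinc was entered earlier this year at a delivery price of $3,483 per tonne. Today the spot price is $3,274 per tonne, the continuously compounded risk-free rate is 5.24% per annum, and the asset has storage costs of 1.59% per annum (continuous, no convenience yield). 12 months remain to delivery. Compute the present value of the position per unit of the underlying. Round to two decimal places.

$21.28 per tonne

Current fair forward for the remaining 12 months: F = S·e^((r + u)·T), (r + u) = 0.0524 + 0.0159 = 0.0683
F = 3274 · e^(0.0683 × 12/12) = 3274 × 1.07068647 = 3505.4275
Value of long forward = (F − K)·e^(−rT) = (3505.4275 − 3483) · e^(−0.0524·12/12)
= 22.4275 × 0.94894921 = 21.28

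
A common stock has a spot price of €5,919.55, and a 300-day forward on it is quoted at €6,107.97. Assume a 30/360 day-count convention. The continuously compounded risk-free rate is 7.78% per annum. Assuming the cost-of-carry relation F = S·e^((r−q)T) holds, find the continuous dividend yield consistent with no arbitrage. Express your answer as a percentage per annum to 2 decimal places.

From F = S·e^((r−q)T): (r − q) = ln(F/S)/T
ln(6107.97/5919.55) = ln(1.031830) = 0.031334
(r − q) = 0.031334 / (300/360) = 0.037601
q = r − ln(F/S)/T = 0.0778 − 0.037601 = 0.040199
q = 4.02%

4.02%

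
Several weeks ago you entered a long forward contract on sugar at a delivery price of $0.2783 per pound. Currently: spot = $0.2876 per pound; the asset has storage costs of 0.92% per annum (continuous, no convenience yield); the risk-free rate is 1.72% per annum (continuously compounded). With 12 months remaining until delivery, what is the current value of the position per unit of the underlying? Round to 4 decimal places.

$0.0167 per pound

Current fair forward for the remaining 12 months: F = S·e^((r + u)·T), (r + u) = 0.0172 + 0.0092 = 0.0264
F = 0.2876 · e^(0.0264 × 12/12) = 0.2876 × 1.026752 = 0.2953
Value of long forward = (F − K)·e^(−rT) = (0.2953 − 0.2783) · e^(−0.0172·12/12)
= 0.0170 × 0.982947 = 0.0167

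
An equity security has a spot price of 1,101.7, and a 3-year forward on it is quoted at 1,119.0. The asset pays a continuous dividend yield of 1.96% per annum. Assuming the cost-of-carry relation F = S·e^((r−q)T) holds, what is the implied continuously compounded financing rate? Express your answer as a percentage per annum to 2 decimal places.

2.48%

From F = S·e^((r−q)T): (r − q) = ln(F/S)/T
ln(1119.0/1101.7) = ln(1.015703) = 0.015581
(r − q) = 0.015581 / (3) = 0.005194
r = ln(F/S)/T + q = 0.005194 + 0.0196 = 0.024794
r = 2.48%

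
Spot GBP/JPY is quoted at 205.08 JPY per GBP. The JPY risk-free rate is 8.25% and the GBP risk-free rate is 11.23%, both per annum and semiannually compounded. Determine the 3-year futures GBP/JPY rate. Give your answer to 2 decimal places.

By covered interest parity, F = S · (1+r_JPY/2)^(2T) / (1+r_GBP/2)^(2T)
= 205.08 × 1.274471 / 1.387885 = 205.08 × 0.918283
F = 188.32 JPY per GBP

188.32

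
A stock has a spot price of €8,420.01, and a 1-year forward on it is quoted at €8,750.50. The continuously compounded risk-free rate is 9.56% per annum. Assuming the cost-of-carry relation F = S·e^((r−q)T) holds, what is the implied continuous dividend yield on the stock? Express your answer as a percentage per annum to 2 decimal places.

5.71%

From F = S·e^((r−q)T): (r − q) = ln(F/S)/T
ln(8750.50/8420.01) = ln(1.039251) = 0.038500
(r − q) = 0.038500 / (1) = 0.038500
q = r − ln(F/S)/T = 0.0956 − 0.038500 = 0.057100
q = 5.71%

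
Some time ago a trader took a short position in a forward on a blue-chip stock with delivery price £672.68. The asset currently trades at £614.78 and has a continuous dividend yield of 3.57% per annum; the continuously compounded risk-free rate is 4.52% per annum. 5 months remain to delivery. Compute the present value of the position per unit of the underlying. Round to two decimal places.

Current fair forward for the remaining 5 months: F = S·e^((r − q)·T), (r − q) = 0.0452 − 0.0357 = 0.0095
F = 614.78 · e^(0.0095 × 5/12) = 614.78 × 1.003966 = 617.2182
Value of long forward = (F − K)·e^(−rT) = (617.2182 − 672.68) · e^(−0.0452·5/12)
= -55.4618 × 0.981343 = -54.43
Short position value = −(long value) = £54.43

£54.43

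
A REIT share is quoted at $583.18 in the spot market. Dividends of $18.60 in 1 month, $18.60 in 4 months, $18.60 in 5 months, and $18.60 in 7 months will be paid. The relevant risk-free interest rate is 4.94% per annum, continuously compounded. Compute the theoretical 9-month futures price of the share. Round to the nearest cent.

$529.32

PV(dividends) I = 18.60·e^(−0.0494·1/12) + 18.60·e^(−0.0494·4/12) + 18.60·e^(−0.0494·5/12) + 18.60·e^(−0.0494·7/12)
I = 18.5236 + 18.2962 + 18.2211 + 18.0717 = 73.1126
F = (S − I)·e^(rT) = (583.18 − 73.1126) · e^(0.0494·9/12)
= 510.0674 · e^0.037050 = 510.0674 × 1.037745 = $529.32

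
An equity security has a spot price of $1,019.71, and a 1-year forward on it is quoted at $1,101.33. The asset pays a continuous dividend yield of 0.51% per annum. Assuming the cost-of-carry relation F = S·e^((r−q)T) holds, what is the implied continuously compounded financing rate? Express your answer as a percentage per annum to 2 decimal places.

8.21%

From F = S·e^((r−q)T): (r − q) = ln(F/S)/T
ln(1101.33/1019.71) = ln(1.080042) = 0.077000
(r − q) = 0.077000 / (1) = 0.077000
r = ln(F/S)/T + q = 0.077000 + 0.0051 = 0.082100
r = 8.21%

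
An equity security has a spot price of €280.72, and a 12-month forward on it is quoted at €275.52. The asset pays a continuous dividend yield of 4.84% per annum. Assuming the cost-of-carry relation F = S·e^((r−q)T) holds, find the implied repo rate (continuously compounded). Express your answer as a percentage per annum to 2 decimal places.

2.97%

From F = S·e^((r−q)T): (r − q) = ln(F/S)/T
ln(275.52/280.72) = ln(0.981476) = -0.018698
(r − q) = -0.018698 / (12/12) = -0.018698
r = ln(F/S)/T + q = -0.018698 + 0.0484 = 0.029702
r = 2.97%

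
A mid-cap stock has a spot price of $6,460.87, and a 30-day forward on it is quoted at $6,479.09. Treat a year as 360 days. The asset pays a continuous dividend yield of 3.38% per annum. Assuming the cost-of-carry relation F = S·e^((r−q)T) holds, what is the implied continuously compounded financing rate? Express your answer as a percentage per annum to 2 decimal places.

From F = S·e^((r−q)T): (r − q) = ln(F/S)/T
ln(6479.09/6460.87) = ln(1.002820) = 0.002816
(r − q) = 0.002816 / (30/360) = 0.033792
r = ln(F/S)/T + q = 0.033792 + 0.0338 = 0.067592
r = 6.76%

6.76%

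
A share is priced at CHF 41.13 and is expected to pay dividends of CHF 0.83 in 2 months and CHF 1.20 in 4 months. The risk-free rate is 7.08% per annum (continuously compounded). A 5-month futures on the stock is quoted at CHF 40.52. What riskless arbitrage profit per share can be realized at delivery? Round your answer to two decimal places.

CHF 0.21 per share

PV(dividends) I = 0.83·e^(−0.0708·2/12) + 1.20·e^(−0.0708·4/12) = 1.9923
Fair futures F* = (S − I)·e^(rT) = (41.13 − 1.9923)·e^0.029500 = 39.1377 × 1.029939 = 40.3094
Market CHF 40.52 > fair 40.3094: forward overpriced → cash-and-carry (borrow at r, buy the stock and collect the dividends, short the forward).
Profit at T = |F_mkt − F*| = |40.52 − 40.3094| = CHF 0.21 per share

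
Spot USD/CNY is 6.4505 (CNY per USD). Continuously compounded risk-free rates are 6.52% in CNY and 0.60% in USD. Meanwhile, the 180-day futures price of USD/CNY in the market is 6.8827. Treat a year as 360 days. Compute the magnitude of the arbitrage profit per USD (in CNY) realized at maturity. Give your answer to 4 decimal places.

Fair futures: F* = S·e^(carry·T), with carry = (r_CNY − r_USD) = 0.0652 − 0.0060 = 0.0592
F* = 6.4505 · e^(0.0592 × 180/360) = 6.4505 · e^0.029600 = 6.4505 × 1.030042 = 6.6443
Market 6.8827 > fair 6.6443: forward overpriced → cash-and-carry (buy spot, short the forward).
At maturity, profit = |F_mkt − F*| = |6.8827 − 6.6443| = 0.2384 per USD (in CNY)

0.2384 per USD (in CNY)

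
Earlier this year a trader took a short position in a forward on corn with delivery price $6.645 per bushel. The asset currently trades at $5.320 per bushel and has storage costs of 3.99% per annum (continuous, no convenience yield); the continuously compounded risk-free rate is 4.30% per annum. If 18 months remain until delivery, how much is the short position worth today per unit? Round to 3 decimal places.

$0.582 per bushel

Current fair forward for the remaining 18 months: F = S·e^((r + u)·T), (r + u) = 0.0430 + 0.0399 = 0.0829
F = 5.320 · e^(0.0829 × 18/12) = 5.320 × 1.132412 = 6.0244
Value of long forward = (F − K)·e^(−rT) = (6.0244 − 6.645) · e^(−0.0430·18/12)
= -0.6206 × 0.937536 = -0.582
Short position value = −(long value) = $0.582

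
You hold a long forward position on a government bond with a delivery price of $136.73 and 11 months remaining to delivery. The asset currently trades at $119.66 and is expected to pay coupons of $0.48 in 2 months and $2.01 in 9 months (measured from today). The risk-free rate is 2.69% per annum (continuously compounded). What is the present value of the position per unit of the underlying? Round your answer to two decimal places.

-$16.19

PV(remaining coupons) I = 0.48·e^(−0.0269·2/12) + 2.01·e^(−0.0269·9/12) = 2.4477
Current forward F = (S − I)·e^(rT) = (119.66 − 2.4477)·e^(0.0269·11/12) = 117.2123 × 1.024965 = 120.1385
Value (long) = (F − K)·e^(−rT) = (120.1385 − 136.73) × 0.975643 = -16.1874
Value = -$16.19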